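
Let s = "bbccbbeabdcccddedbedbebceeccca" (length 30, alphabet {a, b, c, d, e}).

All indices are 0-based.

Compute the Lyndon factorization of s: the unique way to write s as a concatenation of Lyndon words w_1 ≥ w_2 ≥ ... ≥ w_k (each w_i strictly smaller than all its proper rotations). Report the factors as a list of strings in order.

emit factor 1: 'bbccbbe' (i=0, period=7)
emit factor 2: 'abdcccddedbedbebceeccc' (i=7, period=22)
emit factor 3: 'a' (i=29, period=1)

["bbccbbe", "abdcccddedbedbebceeccc", "a"]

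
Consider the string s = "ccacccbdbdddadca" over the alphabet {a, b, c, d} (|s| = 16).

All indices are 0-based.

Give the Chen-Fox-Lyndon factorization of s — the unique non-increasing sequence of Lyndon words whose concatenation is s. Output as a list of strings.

emit factor 1: 'c' (i=0, period=1)
emit factor 2: 'c' (i=1, period=1)
emit factor 3: 'acccbdbdddadc' (i=2, period=13)
emit factor 4: 'a' (i=15, period=1)

["c", "c", "acccbdbdddadc", "a"]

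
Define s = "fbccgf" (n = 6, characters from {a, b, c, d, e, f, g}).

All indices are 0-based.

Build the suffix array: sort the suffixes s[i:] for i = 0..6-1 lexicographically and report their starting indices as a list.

sorted suffixes:
  #0 SA[0]=1  'bccgf'
  #1 SA[1]=2  'ccgf'
  #2 SA[2]=3  'cgf'
  #3 SA[3]=5  'f'
  #4 SA[4]=0  'fbccgf'
  #5 SA[5]=4  'gf'

[1, 2, 3, 5, 0, 4]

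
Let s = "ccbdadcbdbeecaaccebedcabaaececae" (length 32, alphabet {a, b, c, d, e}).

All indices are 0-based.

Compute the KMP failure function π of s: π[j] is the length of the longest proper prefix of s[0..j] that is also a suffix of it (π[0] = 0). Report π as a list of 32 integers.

π[0] = 0
j=1 s[j]='c': π[1]=1 (border 'c')
j=2 s[j]='b': k: 1→0; π[2]=0 (border '')
j=3 s[j]='d': π[3]=0 (border '')
j=4 s[j]='a': π[4]=0 (border '')
j=5 s[j]='d': π[5]=0 (border '')
j=6 s[j]='c': π[6]=1 (border 'c')
j=7 s[j]='b': k: 1→0; π[7]=0 (border '')
j=8 s[j]='d': π[8]=0 (border '')
j=9 s[j]='b': π[9]=0 (border '')
j=10 s[j]='e': π[10]=0 (border '')
j=11 s[j]='e': π[11]=0 (border '')
j=12 s[j]='c': π[12]=1 (border 'c')
j=13 s[j]='a': k: 1→0; π[13]=0 (border '')
j=14 s[j]='a': π[14]=0 (border '')
j=15 s[j]='c': π[15]=1 (border 'c')
j=16 s[j]='c': π[16]=2 (border 'cc')
j=17 s[j]='e': k: 2→1→0; π[17]=0 (border '')
j=18 s[j]='b': π[18]=0 (border '')
j=19 s[j]='e': π[19]=0 (border '')
j=20 s[j]='d': π[20]=0 (border '')
j=21 s[j]='c': π[21]=1 (border 'c')
j=22 s[j]='a': k: 1→0; π[22]=0 (border '')
j=23 s[j]='b': π[23]=0 (border '')
j=24 s[j]='a': π[24]=0 (border '')
j=25 s[j]='a': π[25]=0 (border '')
j=26 s[j]='e': π[26]=0 (border '')
j=27 s[j]='c': π[27]=1 (border 'c')
j=28 s[j]='e': k: 1→0; π[28]=0 (border '')
j=29 s[j]='c': π[29]=1 (border 'c')
j=30 s[j]='a': k: 1→0; π[30]=0 (border '')
j=31 s[j]='e': π[31]=0 (border '')

[0, 1, 0, 0, 0, 0, 1, 0, 0, 0, 0, 0, 1, 0, 0, 1, 2, 0, 0, 0, 0, 1, 0, 0, 0, 0, 0, 1, 0, 1, 0, 0]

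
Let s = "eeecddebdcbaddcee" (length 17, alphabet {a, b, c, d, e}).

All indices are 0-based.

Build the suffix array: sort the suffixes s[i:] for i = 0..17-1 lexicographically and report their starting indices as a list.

[11, 10, 7, 9, 3, 14, 8, 13, 12, 4, 5, 16, 6, 2, 15, 1, 0]

rank→(start, suffix):
  0 → (11, 'addcee')
  1 → (10, 'baddcee')
  2 → (7, 'bdcbaddcee')
  3 → (9, 'cbaddcee')
  4 → (3, 'cddebdcbaddcee')
  5 → (14, 'cee')
  6 → (8, 'dcbaddcee')
  7 → (13, 'dcee')
  8 → (12, 'ddcee')
  9 → (4, 'ddebdcbaddcee')
  10 → (5, 'debdcbaddcee')
  11 → (16, 'e')
  12 → (6, 'ebdcbaddcee')
  13 → (2, 'ecddebdcbaddcee')
  14 → (15, 'ee')
  15 → (1, 'eecddebdcbaddcee')
  16 → (0, 'eeecddebdcbaddcee')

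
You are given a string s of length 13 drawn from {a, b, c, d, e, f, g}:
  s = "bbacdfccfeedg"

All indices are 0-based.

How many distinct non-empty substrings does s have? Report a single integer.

rank | idx | suffix
   0 |   2 | acdfccfeedg
   1 |   1 | bacdfccfeedg
   2 |   0 | bbacdfccfeedg
   3 |   6 | ccfeedg
   4 |   3 | cdfccfeedg
   5 |   7 | cfeedg
   6 |   4 | dfccfeedg
   7 |  11 | dg
   8 |  10 | edg
   9 |   9 | eedg
  10 |   5 | fccfeedg
  11 |   8 | feedg
  12 |  12 | g

SA = [2, 1, 0, 6, 3, 7, 4, 11, 10, 9, 5, 8, 12]
[i] adj suffixes → lcp
  [1] 2/1 → 0 ('')
  [2] 1/0 → 1 ('b')
  [3] 0/6 → 0 ('')
  [4] 6/3 → 1 ('c')
  [5] 3/7 → 1 ('c')
  [6] 7/4 → 0 ('')
  [7] 4/11 → 1 ('d')
  [8] 11/10 → 0 ('')
  [9] 10/9 → 1 ('e')
  [10] 9/5 → 0 ('')
  [11] 5/8 → 1 ('f')
  [12] 8/12 → 0 ('')

n(n+1)/2 = 13·14/2 = 91
Σ LCP = 0 + 0 + 1 + 0 + 1 + 1 + 0 + 1 + 0 + 1 + 0 + 1 + 0 = 6
distinct = 91 − 6 = 85

85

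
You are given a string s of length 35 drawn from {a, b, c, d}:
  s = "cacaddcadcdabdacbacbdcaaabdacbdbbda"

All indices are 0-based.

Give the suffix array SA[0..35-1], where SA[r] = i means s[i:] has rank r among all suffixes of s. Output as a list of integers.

rank | idx | suffix
   0 |  34 | a
   1 |  22 | aaabdacbdbbda
   2 |  23 | aabdacbdbbda
   3 |  11 | abdacbacbdcaaabdacbdbbda
   4 |  24 | abdacbdbbda
   5 |   1 | acaddcadcdabdacbacbdcaaabdacbdbbda
   6 |  14 | acbacbdcaaabdacbdbbda
   7 |  27 | acbdbbda
   8 |  17 | acbdcaaabdacbdbbda
   9 |   7 | adcdabdacbacbdcaaabdacbdbbda
  10 |   3 | addcadcdabdacbacbdcaaabdacbdbbda
  11 |  16 | bacbdcaaabdacbdbbda
  12 |  31 | bbda
  13 |  32 | bda
  14 |  12 | bdacbacbdcaaabdacbdbbda
  15 |  25 | bdacbdbbda
  16 |  29 | bdbbda
  17 |  19 | bdcaaabdacbdbbda
  18 |  21 | caaabdacbdbbda
  19 |   0 | cacaddcadcdabdacbacbdcaaabdacbdbbda
  20 |   6 | cadcdabdacbacbdcaaabdacbdbbda
  21 |   2 | caddcadcdabdacbacbdcaaabdacbdbbda
  22 |  15 | cbacbdcaaabdacbdbbda
  23 |  28 | cbdbbda
  24 |  18 | cbdcaaabdacbdbbda
  25 |   9 | cdabdacbacbdcaaabdacbdbbda
  26 |  33 | da
  27 |  10 | dabdacbacbdcaaabdacbdbbda
  28 |  13 | dacbacbdcaaabdacbdbbda
  29 |  26 | dacbdbbda
  30 |  30 | dbbda
  31 |  20 | dcaaabdacbdbbda
  32 |   5 | dcadcdabdacbacbdcaaabdacbdbbda
  33 |   8 | dcdabdacbacbdcaaabdacbdbbda
  34 |   4 | ddcadcdabdacbacbdcaaabdacbdbbda

[34, 22, 23, 11, 24, 1, 14, 27, 17, 7, 3, 16, 31, 32, 12, 25, 29, 19, 21, 0, 6, 2, 15, 28, 18, 9, 33, 10, 13, 26, 30, 20, 5, 8, 4]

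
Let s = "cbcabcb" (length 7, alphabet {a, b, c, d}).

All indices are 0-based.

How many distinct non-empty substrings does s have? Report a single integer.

sorted suffixes:
  #0 SA[0]=3  'abcb'
  #1 SA[1]=6  'b'
  #2 SA[2]=1  'bcabcb'
  #3 SA[3]=4  'bcb'
  #4 SA[4]=2  'cabcb'
  #5 SA[5]=5  'cb'
  #6 SA[6]=0  'cbcabcb'

SA = [3, 6, 1, 4, 2, 5, 0]
i: (SA[i-1],SA[i]) lcp shared
  1: (3,6) 0 ''
  2: (6,1) 1 'b'
  3: (1,4) 2 'bc'
  4: (4,2) 0 ''
  5: (2,5) 1 'c'
  6: (5,0) 2 'cb'

n(n+1)/2 = 7·8/2 = 28
Σ LCP = 0 + 0 + 1 + 2 + 0 + 1 + 2 = 6
distinct = 28 − 6 = 22

22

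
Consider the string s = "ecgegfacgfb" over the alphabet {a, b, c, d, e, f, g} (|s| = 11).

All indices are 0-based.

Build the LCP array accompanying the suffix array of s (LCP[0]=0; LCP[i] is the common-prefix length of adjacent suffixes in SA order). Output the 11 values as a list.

[0, 0, 0, 2, 0, 1, 0, 1, 0, 1, 2]

rank→(start, suffix):
  0 → (6, 'acgfb')
  1 → (10, 'b')
  2 → (1, 'cgegfacgfb')
  3 → (7, 'cgfb')
  4 → (0, 'ecgegfacgfb')
  5 → (3, 'egfacgfb')
  6 → (5, 'facgfb')
  7 → (9, 'fb')
  8 → (2, 'gegfacgfb')
  9 → (4, 'gfacgfb')
  10 → (8, 'gfb')

SA = [6, 10, 1, 7, 0, 3, 5, 9, 2, 4, 8]
rank  pair      lcp
   1  s[6:],s[10:]  0  ''
   2  s[10:],s[1:]  0  ''
   3  s[1:],s[7:]  2  'cg'
   4  s[7:],s[0:]  0  ''
   5  s[0:],s[3:]  1  'e'
   6  s[3:],s[5:]  0  ''
   7  s[5:],s[9:]  1  'f'
   8  s[9:],s[2:]  0  ''
   9  s[2:],s[4:]  1  'g'
  10  s[4:],s[8:]  2  'gf'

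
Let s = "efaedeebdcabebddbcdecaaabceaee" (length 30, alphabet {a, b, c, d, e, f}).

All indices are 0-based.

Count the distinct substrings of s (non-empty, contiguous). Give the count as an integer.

rank | idx | suffix
   0 |  21 | aaabceaee
   1 |  22 | aabceaee
   2 |  23 | abceaee
   3 |  10 | abebddbcdecaaabceaee
   4 |   2 | aedeebdcabebddbcdecaaabceaee
   5 |  27 | aee
   6 |  16 | bcdecaaabceaee
   7 |  24 | bceaee
   8 |   7 | bdcabebddbcdecaaabceaee
   9 |  13 | bddbcdecaaabceaee
  10 |  11 | bebddbcdecaaabceaee
  11 |  20 | caaabceaee
  12 |   9 | cabebddbcdecaaabceaee
  13 |  17 | cdecaaabceaee
  14 |  25 | ceaee
  15 |  15 | dbcdecaaabceaee
  16 |   8 | dcabebddbcdecaaabceaee
  17 |  14 | ddbcdecaaabceaee
  18 |  18 | decaaabceaee
  19 |   4 | deebdcabebddbcdecaaabceaee
  20 |  29 | e
  21 |  26 | eaee
  22 |   6 | ebdcabebddbcdecaaabceaee
  23 |  12 | ebddbcdecaaabceaee
  24 |  19 | ecaaabceaee
  25 |   3 | edeebdcabebddbcdecaaabceaee
  26 |  28 | ee
  27 |   5 | eebdcabebddbcdecaaabceaee
  28 |   0 | efaedeebdcabebddbcdecaaabceaee
  29 |   1 | faedeebdcabebddbcdecaaabceaee

SA = [21, 22, 23, 10, 2, 27, 16, 24, 7, 13, 11, 20, 9, 17, 25, 15, 8, 14, 18, 4, 29, 26, 6, 12, 19, 3, 28, 5, 0, 1]
[i] adj suffixes → lcp
  [1] 21/22 → 2 ('aa')
  [2] 22/23 → 1 ('a')
  [3] 23/10 → 2 ('ab')
  [4] 10/2 → 1 ('a')
  [5] 2/27 → 2 ('ae')
  [6] 27/16 → 0 ('')
  [7] 16/24 → 2 ('bc')
  [8] 24/7 → 1 ('b')
  [9] 7/13 → 2 ('bd')
  [10] 13/11 → 1 ('b')
  [11] 11/20 → 0 ('')
  [12] 20/9 → 2 ('ca')
  [13] 9/17 → 1 ('c')
  [14] 17/25 → 1 ('c')
  [15] 25/15 → 0 ('')
  [16] 15/8 → 1 ('d')
  [17] 8/14 → 1 ('d')
  [18] 14/18 → 1 ('d')
  [19] 18/4 → 2 ('de')
  [20] 4/29 → 0 ('')
  [21] 29/26 → 1 ('e')
  [22] 26/6 → 1 ('e')
  [23] 6/12 → 3 ('ebd')
  [24] 12/19 → 1 ('e')
  [25] 19/3 → 1 ('e')
  [26] 3/28 → 1 ('e')
  [27] 28/5 → 2 ('ee')
  [28] 5/0 → 1 ('e')
  [29] 0/1 → 0 ('')

n(n+1)/2 = 30·31/2 = 465
Σ LCP = 0 + 2 + 1 + 2 + 1 + 2 + 0 + 2 + 1 + 2 + 1 + 0 + 2 + 1 + 1 + 0 + 1 + 1 + 1 + 2 + 0 + 1 + 1 + 3 + 1 + 1 + 1 + 2 + 1 + 0 = 34
distinct = 465 − 34 = 431

431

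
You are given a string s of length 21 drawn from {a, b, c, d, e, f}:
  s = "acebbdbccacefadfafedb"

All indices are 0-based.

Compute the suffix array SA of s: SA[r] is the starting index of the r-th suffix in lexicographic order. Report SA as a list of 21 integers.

rank→(start, suffix):
  0 → (0, 'acebbdbccacefadfafedb')
  1 → (9, 'acefadfafedb')
  2 → (13, 'adfafedb')
  3 → (16, 'afedb')
  4 → (20, 'b')
  5 → (3, 'bbdbccacefadfafedb')
  6 → (6, 'bccacefadfafedb')
  7 → (4, 'bdbccacefadfafedb')
  8 → (8, 'cacefadfafedb')
  9 → (7, 'ccacefadfafedb')
  10 → (1, 'cebbdbccacefadfafedb')
  11 → (10, 'cefadfafedb')
  12 → (19, 'db')
  13 → (5, 'dbccacefadfafedb')
  14 → (14, 'dfafedb')
  15 → (2, 'ebbdbccacefadfafedb')
  16 → (18, 'edb')
  17 → (11, 'efadfafedb')
  18 → (12, 'fadfafedb')
  19 → (15, 'fafedb')
  20 → (17, 'fedb')

[0, 9, 13, 16, 20, 3, 6, 4, 8, 7, 1, 10, 19, 5, 14, 2, 18, 11, 12, 15, 17]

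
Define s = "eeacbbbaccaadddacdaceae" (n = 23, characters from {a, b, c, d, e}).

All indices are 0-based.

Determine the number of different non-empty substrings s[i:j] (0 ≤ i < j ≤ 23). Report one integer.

250

rank→(start, suffix):
  0 → (10, 'aadddacdaceae')
  1 → (2, 'acbbbaccaadddacdaceae')
  2 → (7, 'accaadddacdaceae')
  3 → (15, 'acdaceae')
  4 → (18, 'aceae')
  5 → (11, 'adddacdaceae')
  6 → (21, 'ae')
  7 → (6, 'baccaadddacdaceae')
  8 → (5, 'bbaccaadddacdaceae')
  9 → (4, 'bbbaccaadddacdaceae')
  10 → (9, 'caadddacdaceae')
  11 → (3, 'cbbbaccaadddacdaceae')
  12 → (8, 'ccaadddacdaceae')
  13 → (16, 'cdaceae')
  14 → (19, 'ceae')
  15 → (14, 'dacdaceae')
  16 → (17, 'daceae')
  17 → (13, 'ddacdaceae')
  18 → (12, 'dddacdaceae')
  19 → (22, 'e')
  20 → (1, 'eacbbbaccaadddacdaceae')
  21 → (20, 'eae')
  22 → (0, 'eeacbbbaccaadddacdaceae')

SA = [10, 2, 7, 15, 18, 11, 21, 6, 5, 4, 9, 3, 8, 16, 19, 14, 17, 13, 12, 22, 1, 20, 0]
i: (SA[i-1],SA[i]) lcp shared
  1: (10,2) 1 'a'
  2: (2,7) 2 'ac'
  3: (7,15) 2 'ac'
  4: (15,18) 2 'ac'
  5: (18,11) 1 'a'
  6: (11,21) 1 'a'
  7: (21,6) 0 ''
  8: (6,5) 1 'b'
  9: (5,4) 2 'bb'
  10: (4,9) 0 ''
  11: (9,3) 1 'c'
  12: (3,8) 1 'c'
  13: (8,16) 1 'c'
  14: (16,19) 1 'c'
  15: (19,14) 0 ''
  16: (14,17) 3 'dac'
  17: (17,13) 1 'd'
  18: (13,12) 2 'dd'
  19: (12,22) 0 ''
  20: (22,1) 1 'e'
  21: (1,20) 2 'ea'
  22: (20,0) 1 'e'

n(n+1)/2 = 23·24/2 = 276
Σ LCP = 0 + 1 + 2 + 2 + 2 + 1 + 1 + 0 + 1 + 2 + 0 + 1 + 1 + 1 + 1 + 0 + 3 + 1 + 2 + 0 + 1 + 2 + 1 = 26
distinct = 276 − 26 = 250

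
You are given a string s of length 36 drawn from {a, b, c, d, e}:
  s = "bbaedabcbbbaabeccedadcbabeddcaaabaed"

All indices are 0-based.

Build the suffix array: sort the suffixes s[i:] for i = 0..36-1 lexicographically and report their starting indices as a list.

[29, 30, 11, 31, 5, 12, 23, 19, 33, 2, 10, 22, 32, 1, 9, 0, 8, 6, 13, 24, 28, 21, 7, 15, 16, 35, 4, 18, 27, 20, 26, 14, 34, 3, 17, 25]

rank→(start, suffix):
  0 → (29, 'aaabaed')
  1 → (30, 'aabaed')
  2 → (11, 'aabeccedadcbabeddcaaabaed')
  3 → (31, 'abaed')
  4 → (5, 'abcbbbaabeccedadcbabeddcaaabaed')
  5 → (12, 'abeccedadcbabeddcaaabaed')
  6 → (23, 'abeddcaaabaed')
  7 → (19, 'adcbabeddcaaabaed')
  8 → (33, 'aed')
  9 → (2, 'aedabcbbbaabeccedadcbabeddcaaabaed')
  10 → (10, 'baabeccedadcbabeddcaaabaed')
  11 → (22, 'babeddcaaabaed')
  12 → (32, 'baed')
  13 → (1, 'baedabcbbbaabeccedadcbabeddcaaabaed')
  14 → (9, 'bbaabeccedadcbabeddcaaabaed')
  15 → (0, 'bbaedabcbbbaabeccedadcbabeddcaaabaed')
  16 → (8, 'bbbaabeccedadcbabeddcaaabaed')
  17 → (6, 'bcbbbaabeccedadcbabeddcaaabaed')
  18 → (13, 'beccedadcbabeddcaaabaed')
  19 → (24, 'beddcaaabaed')
  20 → (28, 'caaabaed')
  21 → (21, 'cbabeddcaaabaed')
  22 → (7, 'cbbbaabeccedadcbabeddcaaabaed')
  23 → (15, 'ccedadcbabeddcaaabaed')
  24 → (16, 'cedadcbabeddcaaabaed')
  25 → (35, 'd')
  26 → (4, 'dabcbbbaabeccedadcbabeddcaaabaed')
  27 → (18, 'dadcbabeddcaaabaed')
  28 → (27, 'dcaaabaed')
  29 → (20, 'dcbabeddcaaabaed')
  30 → (26, 'ddcaaabaed')
  31 → (14, 'eccedadcbabeddcaaabaed')
  32 → (34, 'ed')
  33 → (3, 'edabcbbbaabeccedadcbabeddcaaabaed')
  34 → (17, 'edadcbabeddcaaabaed')
  35 → (25, 'eddcaaabaed')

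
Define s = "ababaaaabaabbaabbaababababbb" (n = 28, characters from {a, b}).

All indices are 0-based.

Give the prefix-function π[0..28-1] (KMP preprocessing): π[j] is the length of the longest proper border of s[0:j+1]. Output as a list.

[0, 0, 1, 2, 3, 1, 1, 1, 2, 3, 1, 2, 0, 1, 1, 2, 0, 1, 1, 2, 3, 4, 5, 4, 5, 4, 0, 0]

π[0] = 0
j=1 s[j]='b': π[1]=0 (border '')
j=2 s[j]='a': π[2]=1 (border 'a')
j=3 s[j]='b': π[3]=2 (border 'ab')
j=4 s[j]='a': π[4]=3 (border 'aba')
j=5 s[j]='a': k: 3→1→0; π[5]=1 (border 'a')
j=6 s[j]='a': k: 1→0; π[6]=1 (border 'a')
j=7 s[j]='a': k: 1→0; π[7]=1 (border 'a')
j=8 s[j]='b': π[8]=2 (border 'ab')
j=9 s[j]='a': π[9]=3 (border 'aba')
j=10 s[j]='a': k: 3→1→0; π[10]=1 (border 'a')
j=11 s[j]='b': π[11]=2 (border 'ab')
j=12 s[j]='b': k: 2→0; π[12]=0 (border '')
j=13 s[j]='a': π[13]=1 (border 'a')
j=14 s[j]='a': k: 1→0; π[14]=1 (border 'a')
j=15 s[j]='b': π[15]=2 (border 'ab')
j=16 s[j]='b': k: 2→0; π[16]=0 (border '')
j=17 s[j]='a': π[17]=1 (border 'a')
j=18 s[j]='a': k: 1→0; π[18]=1 (border 'a')
j=19 s[j]='b': π[19]=2 (border 'ab')
j=20 s[j]='a': π[20]=3 (border 'aba')
j=21 s[j]='b': π[21]=4 (border 'abab')
j=22 s[j]='a': π[22]=5 (border 'ababa')
j=23 s[j]='b': k: 5→3; π[23]=4 (border 'abab')
j=24 s[j]='a': π[24]=5 (border 'ababa')
j=25 s[j]='b': k: 5→3; π[25]=4 (border 'abab')
j=26 s[j]='b': k: 4→2→0; π[26]=0 (border '')
j=27 s[j]='b': π[27]=0 (border '')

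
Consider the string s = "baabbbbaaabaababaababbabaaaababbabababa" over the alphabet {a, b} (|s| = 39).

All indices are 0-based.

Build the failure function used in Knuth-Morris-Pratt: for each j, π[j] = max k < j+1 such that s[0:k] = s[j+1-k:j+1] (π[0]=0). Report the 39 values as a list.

[0, 0, 0, 1, 1, 1, 1, 2, 3, 0, 1, 2, 3, 4, 2, 1, 2, 3, 4, 2, 1, 1, 2, 1, 2, 3, 0, 0, 1, 2, 1, 1, 2, 1, 2, 1, 2, 1, 2]

π[0] = 0
j=1 s[j]='a': π[1]=0 (border '')
j=2 s[j]='a': π[2]=0 (border '')
j=3 s[j]='b': π[3]=1 (border 'b')
j=4 s[j]='b': k: 1→0; π[4]=1 (border 'b')
j=5 s[j]='b': k: 1→0; π[5]=1 (border 'b')
j=6 s[j]='b': k: 1→0; π[6]=1 (border 'b')
j=7 s[j]='a': π[7]=2 (border 'ba')
j=8 s[j]='a': π[8]=3 (border 'baa')
j=9 s[j]='a': k: 3→0; π[9]=0 (border '')
j=10 s[j]='b': π[10]=1 (border 'b')
j=11 s[j]='a': π[11]=2 (border 'ba')
j=12 s[j]='a': π[12]=3 (border 'baa')
j=13 s[j]='b': π[13]=4 (border 'baab')
j=14 s[j]='a': k: 4→1; π[14]=2 (border 'ba')
j=15 s[j]='b': k: 2→0; π[15]=1 (border 'b')
j=16 s[j]='a': π[16]=2 (border 'ba')
j=17 s[j]='a': π[17]=3 (border 'baa')
j=18 s[j]='b': π[18]=4 (border 'baab')
j=19 s[j]='a': k: 4→1; π[19]=2 (border 'ba')
j=20 s[j]='b': k: 2→0; π[20]=1 (border 'b')
j=21 s[j]='b': k: 1→0; π[21]=1 (border 'b')
j=22 s[j]='a': π[22]=2 (border 'ba')
j=23 s[j]='b': k: 2→0; π[23]=1 (border 'b')
j=24 s[j]='a': π[24]=2 (border 'ba')
j=25 s[j]='a': π[25]=3 (border 'baa')
j=26 s[j]='a': k: 3→0; π[26]=0 (border '')
j=27 s[j]='a': π[27]=0 (border '')
j=28 s[j]='b': π[28]=1 (border 'b')
j=29 s[j]='a': π[29]=2 (border 'ba')
j=30 s[j]='b': k: 2→0; π[30]=1 (border 'b')
j=31 s[j]='b': k: 1→0; π[31]=1 (border 'b')
j=32 s[j]='a': π[32]=2 (border 'ba')
j=33 s[j]='b': k: 2→0; π[33]=1 (border 'b')
j=34 s[j]='a': π[34]=2 (border 'ba')
j=35 s[j]='b': k: 2→0; π[35]=1 (border 'b')
j=36 s[j]='a': π[36]=2 (border 'ba')
j=37 s[j]='b': k: 2→0; π[37]=1 (border 'b')
j=38 s[j]='a': π[38]=2 (border 'ba')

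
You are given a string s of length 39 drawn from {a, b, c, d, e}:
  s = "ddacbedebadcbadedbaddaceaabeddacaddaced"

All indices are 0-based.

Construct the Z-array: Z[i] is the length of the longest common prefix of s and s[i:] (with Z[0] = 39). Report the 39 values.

Z[0]=39
i=1: outside box; Z[1]=1 scan→box=[1,2)
i=2: outside box; Z[2]=0
i=3: outside box; Z[3]=0
i=4: outside box; Z[4]=0
i=5: outside box; Z[5]=0
i=6: outside box; Z[6]=1 scan→box=[6,7)
i=7: outside box; Z[7]=0
i=8: outside box; Z[8]=0
i=9: outside box; Z[9]=0
i=10: outside box; Z[10]=1 scan→box=[10,11)
i=11: outside box; Z[11]=0
i=12: outside box; Z[12]=0
i=13: outside box; Z[13]=0
i=14: outside box; Z[14]=1 scan→box=[14,15)
i=15: outside box; Z[15]=0
i=16: outside box; Z[16]=1 scan→box=[16,17)
i=17: outside box; Z[17]=0
i=18: outside box; Z[18]=0
i=19: outside box; Z[19]=4 scan→box=[19,23)
i=20: min(r-i=3, Z[1]=1)=1; Z[20]=1
i=21: min(r-i=2, Z[2]=0)=0; Z[21]=0
i=22: min(r-i=1, Z[3]=0)=0; Z[22]=0
i=23: outside box; Z[23]=0
i=24: outside box; Z[24]=0
i=25: outside box; Z[25]=0
i=26: outside box; Z[26]=0
i=27: outside box; Z[27]=0
i=28: outside box; Z[28]=4 scan→box=[28,32)
i=29: min(r-i=3, Z[1]=1)=1; Z[29]=1
i=30: min(r-i=2, Z[2]=0)=0; Z[30]=0
i=31: min(r-i=1, Z[3]=0)=0; Z[31]=0
i=32: outside box; Z[32]=0
i=33: outside box; Z[33]=4 scan→box=[33,37)
i=34: min(r-i=3, Z[1]=1)=1; Z[34]=1
i=35: min(r-i=2, Z[2]=0)=0; Z[35]=0
i=36: min(r-i=1, Z[3]=0)=0; Z[36]=0
i=37: outside box; Z[37]=0
i=38: outside box; Z[38]=1 scan→box=[38,39)

[39, 1, 0, 0, 0, 0, 1, 0, 0, 0, 1, 0, 0, 0, 1, 0, 1, 0, 0, 4, 1, 0, 0, 0, 0, 0, 0, 0, 4, 1, 0, 0, 0, 4, 1, 0, 0, 0, 1]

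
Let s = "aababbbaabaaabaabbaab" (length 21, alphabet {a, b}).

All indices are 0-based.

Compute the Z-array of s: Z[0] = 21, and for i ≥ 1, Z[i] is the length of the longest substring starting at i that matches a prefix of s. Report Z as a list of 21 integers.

Z[0]=21
i=1: outside box; Z[1]=1 scan→box=[1,2)
i=2: outside box; Z[2]=0
i=3: outside box; Z[3]=1 scan→box=[3,4)
i=4: outside box; Z[4]=0
i=5: outside box; Z[5]=0
i=6: outside box; Z[6]=0
i=7: outside box; Z[7]=4 scan→box=[7,11)
i=8: min(r-i=3, Z[1]=1)=1; Z[8]=1
i=9: min(r-i=2, Z[2]=0)=0; Z[9]=0
i=10: min(r-i=1, Z[3]=1)=1; Z[10]=2 scan→box=[10,12)
i=11: min(r-i=1, Z[1]=1)=1; Z[11]=4 scan→box=[11,15)
i=12: min(r-i=3, Z[1]=1)=1; Z[12]=1
i=13: min(r-i=2, Z[2]=0)=0; Z[13]=0
i=14: min(r-i=1, Z[3]=1)=1; Z[14]=3 scan→box=[14,17)
i=15: min(r-i=2, Z[1]=1)=1; Z[15]=1
i=16: min(r-i=1, Z[2]=0)=0; Z[16]=0
i=17: outside box; Z[17]=0
i=18: outside box; Z[18]=3 scan→box=[18,21)
i=19: min(r-i=2, Z[1]=1)=1; Z[19]=1
i=20: min(r-i=1, Z[2]=0)=0; Z[20]=0

[21, 1, 0, 1, 0, 0, 0, 4, 1, 0, 2, 4, 1, 0, 3, 1, 0, 0, 3, 1, 0]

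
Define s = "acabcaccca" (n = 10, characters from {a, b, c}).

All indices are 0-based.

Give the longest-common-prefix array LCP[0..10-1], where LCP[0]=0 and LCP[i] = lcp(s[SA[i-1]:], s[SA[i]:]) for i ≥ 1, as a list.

rank | idx | suffix
   0 |   9 | a
   1 |   2 | abcaccca
   2 |   0 | acabcaccca
   3 |   5 | accca
   4 |   3 | bcaccca
   5 |   8 | ca
   6 |   1 | cabcaccca
   7 |   4 | caccca
   8 |   7 | cca
   9 |   6 | ccca

SA = [9, 2, 0, 5, 3, 8, 1, 4, 7, 6]
rank  pair      lcp
   1  s[9:],s[2:]  1  'a'
   2  s[2:],s[0:]  1  'a'
   3  s[0:],s[5:]  2  'ac'
   4  s[5:],s[3:]  0  ''
   5  s[3:],s[8:]  0  ''
   6  s[8:],s[1:]  2  'ca'
   7  s[1:],s[4:]  2  'ca'
   8  s[4:],s[7:]  1  'c'
   9  s[7:],s[6:]  2  'cc'

[0, 1, 1, 2, 0, 0, 2, 2, 1, 2]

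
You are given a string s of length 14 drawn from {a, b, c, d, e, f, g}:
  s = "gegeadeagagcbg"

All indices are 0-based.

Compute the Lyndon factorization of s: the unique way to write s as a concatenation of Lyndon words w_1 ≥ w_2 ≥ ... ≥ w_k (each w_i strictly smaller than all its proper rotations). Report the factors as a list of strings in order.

["g", "eg", "e", "adeagagcbg"]

emit factor 1: 'g' (i=0, period=1)
emit factor 2: 'eg' (i=1, period=2)
emit factor 3: 'e' (i=3, period=1)
emit factor 4: 'adeagagcbg' (i=4, period=10)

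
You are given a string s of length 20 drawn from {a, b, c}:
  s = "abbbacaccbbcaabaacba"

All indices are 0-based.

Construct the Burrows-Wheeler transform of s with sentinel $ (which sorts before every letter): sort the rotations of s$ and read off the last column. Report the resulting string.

abcba$baccabbacbbaaca

rank  rotation               last
    0  $abbbacaccbbcaabaacba  a
    1  a$abbbacaccbbcaabaacb  b
    2  aabaacba$abbbacaccbbc  c
    3  aacba$abbbacaccbbcaab  b
    4  abaacba$abbbacaccbbca  a
    5  abbbacaccbbcaabaacba$  $
    6  acaccbbcaabaacba$abbb  b
    7  acba$abbbacaccbbcaaba  a
    8  accbbcaabaacba$abbbac  c
    9  ba$abbbacaccbbcaabaac  c
   10  baacba$abbbacaccbbcaa  a
   11  bacaccbbcaabaacba$abb  b
   12  bbacaccbbcaabaacba$ab  b
   13  bbbacaccbbcaabaacba$a  a
   14  bbcaabaacba$abbbacacc  c
   15  bcaabaacba$abbbacaccb  b
   16  caabaacba$abbbacaccbb  b
   17  caccbbcaabaacba$abbba  a
   18  cba$abbbacaccbbcaabaa  a
   19  cbbcaabaacba$abbbacac  c
   20  ccbbcaabaacba$abbbaca  a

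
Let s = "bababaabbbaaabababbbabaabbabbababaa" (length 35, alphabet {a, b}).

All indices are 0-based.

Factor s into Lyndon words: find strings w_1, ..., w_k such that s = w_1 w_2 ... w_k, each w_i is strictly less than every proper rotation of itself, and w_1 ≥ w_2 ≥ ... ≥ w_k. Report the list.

emit factor 1: 'b' (i=0, period=1)
emit factor 2: 'ab' (i=1, period=2)
emit factor 3: 'ab' (i=3, period=2)
emit factor 4: 'aabbb' (i=5, period=5)
emit factor 5: 'aaabababbbabaabbabbabab' (i=10, period=23)
emit factor 6: 'a' (i=33, period=1)
emit factor 7: 'a' (i=34, period=1)

["b", "ab", "ab", "aabbb", "aaabababbbabaabbabbabab", "a", "a"]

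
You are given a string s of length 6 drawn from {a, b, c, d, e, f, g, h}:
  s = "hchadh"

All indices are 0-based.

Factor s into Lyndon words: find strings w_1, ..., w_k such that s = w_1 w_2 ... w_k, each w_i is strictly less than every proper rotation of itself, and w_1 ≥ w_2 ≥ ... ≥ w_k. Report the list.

["h", "ch", "adh"]

emit factor 1: 'h' (i=0, period=1)
emit factor 2: 'ch' (i=1, period=2)
emit factor 3: 'adh' (i=3, period=3)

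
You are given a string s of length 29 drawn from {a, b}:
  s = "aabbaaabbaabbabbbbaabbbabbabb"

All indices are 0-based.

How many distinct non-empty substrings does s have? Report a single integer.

rank→(start, suffix):
  0 → (4, 'aaabbaabbabbbbaabbbabbabb')
  1 → (0, 'aabbaaabbaabbabbbbaabbbabbabb')
  2 → (5, 'aabbaabbabbbbaabbbabbabb')
  3 → (9, 'aabbabbbbaabbbabbabb')
  4 → (18, 'aabbbabbabb')
  5 → (26, 'abb')
  6 → (1, 'abbaaabbaabbabbbbaabbbabbabb')
  7 → (6, 'abbaabbabbbbaabbbabbabb')
  8 → (23, 'abbabb')
  9 → (10, 'abbabbbbaabbbabbabb')
  10 → (19, 'abbbabbabb')
  11 → (13, 'abbbbaabbbabbabb')
  12 → (28, 'b')
  13 → (3, 'baaabbaabbabbbbaabbbabbabb')
  14 → (8, 'baabbabbbbaabbbabbabb')
  15 → (17, 'baabbbabbabb')
  16 → (25, 'babb')
  17 → (22, 'babbabb')
  18 → (12, 'babbbbaabbbabbabb')
  19 → (27, 'bb')
  20 → (2, 'bbaaabbaabbabbbbaabbbabbabb')
  21 → (7, 'bbaabbabbbbaabbbabbabb')
  22 → (16, 'bbaabbbabbabb')
  23 → (24, 'bbabb')
  24 → (21, 'bbabbabb')
  25 → (11, 'bbabbbbaabbbabbabb')
  26 → (15, 'bbbaabbbabbabb')
  27 → (20, 'bbbabbabb')
  28 → (14, 'bbbbaabbbabbabb')

SA = [4, 0, 5, 9, 18, 26, 1, 6, 23, 10, 19, 13, 28, 3, 8, 17, 25, 22, 12, 27, 2, 7, 16, 24, 21, 11, 15, 20, 14]
[i] adj suffixes → lcp
  [1] 4/0 → 2 ('aa')
  [2] 0/5 → 6 ('aabbaa')
  [3] 5/9 → 5 ('aabba')
  [4] 9/18 → 4 ('aabb')
  [5] 18/26 → 1 ('a')
  [6] 26/1 → 3 ('abb')
  [7] 1/6 → 5 ('abbaa')
  [8] 6/23 → 4 ('abba')
  [9] 23/10 → 6 ('abbabb')
  [10] 10/19 → 3 ('abb')
  [11] 19/13 → 4 ('abbb')
  [12] 13/28 → 0 ('')
  [13] 28/3 → 1 ('b')
  [14] 3/8 → 3 ('baa')
  [15] 8/17 → 5 ('baabb')
  [16] 17/25 → 2 ('ba')
  [17] 25/22 → 4 ('babb')
  [18] 22/12 → 4 ('babb')
  [19] 12/27 → 1 ('b')
  [20] 27/2 → 2 ('bb')
  [21] 2/7 → 4 ('bbaa')
  [22] 7/16 → 6 ('bbaabb')
  [23] 16/24 → 3 ('bba')
  [24] 24/21 → 5 ('bbabb')
  [25] 21/11 → 5 ('bbabb')
  [26] 11/15 → 2 ('bb')
  [27] 15/20 → 4 ('bbba')
  [28] 20/14 → 3 ('bbb')

n(n+1)/2 = 29·30/2 = 435
Σ LCP = 0 + 2 + 6 + 5 + 4 + 1 + 3 + 5 + 4 + 6 + 3 + 4 + 0 + 1 + 3 + 5 + 2 + 4 + 4 + 1 + 2 + 4 + 6 + 3 + 5 + 5 + 2 + 4 + 3 = 97
distinct = 435 − 97 = 338

338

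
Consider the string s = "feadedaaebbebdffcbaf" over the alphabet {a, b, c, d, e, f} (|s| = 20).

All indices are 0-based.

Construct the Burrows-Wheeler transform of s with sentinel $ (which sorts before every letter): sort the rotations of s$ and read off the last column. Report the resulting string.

fdeabceebfeabfabdaf$d

rank  rotation               last
    0  $feadedaaebbebdffcbaf  f
    1  aaebbebdffcbaf$feaded  d
    2  adedaaebbebdffcbaf$fe  e
    3  aebbebdffcbaf$feadeda  a
    4  af$feadedaaebbebdffcb  b
    5  baf$feadedaaebbebdffc  c
    6  bbebdffcbaf$feadedaae  e
    7  bdffcbaf$feadedaaebbe  e
    8  bebdffcbaf$feadedaaeb  b
    9  cbaf$feadedaaebbebdff  f
   10  daaebbebdffcbaf$feade  e
   11  dedaaebbebdffcbaf$fea  a
   12  dffcbaf$feadedaaebbeb  b
   13  eadedaaebbebdffcbaf$f  f
   14  ebbebdffcbaf$feadedaa  a
   15  ebdffcbaf$feadedaaebb  b
   16  edaaebbebdffcbaf$fead  d
   17  f$feadedaaebbebdffcba  a
   18  fcbaf$feadedaaebbebdf  f
   19  feadedaaebbebdffcbaf$  $
   20  ffcbaf$feadedaaebbebd  d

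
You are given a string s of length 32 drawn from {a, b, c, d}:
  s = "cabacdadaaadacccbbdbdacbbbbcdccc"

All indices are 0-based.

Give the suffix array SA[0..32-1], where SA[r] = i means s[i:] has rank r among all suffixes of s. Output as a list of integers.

sorted suffixes:
  #0 SA[0]=8  'aaadacccbbdbdacbbbbcdccc'
  #1 SA[1]=9  'aadacccbbdbdacbbbbcdccc'
  #2 SA[2]=1  'abacdadaaadacccbbdbdacbbbbcdccc'
  #3 SA[3]=21  'acbbbbcdccc'
  #4 SA[4]=12  'acccbbdbdacbbbbcdccc'
  #5 SA[5]=3  'acdadaaadacccbbdbdacbbbbcdccc'
  #6 SA[6]=6  'adaaadacccbbdbdacbbbbcdccc'
  #7 SA[7]=10  'adacccbbdbdacbbbbcdccc'
  #8 SA[8]=2  'bacdadaaadacccbbdbdacbbbbcdccc'
  #9 SA[9]=23  'bbbbcdccc'
  #10 SA[10]=24  'bbbcdccc'
  #11 SA[11]=25  'bbcdccc'
  #12 SA[12]=16  'bbdbdacbbbbcdccc'
  #13 SA[13]=26  'bcdccc'
  #14 SA[14]=19  'bdacbbbbcdccc'
  #15 SA[15]=17  'bdbdacbbbbcdccc'
  #16 SA[16]=31  'c'
  #17 SA[17]=0  'cabacdadaaadacccbbdbdacbbbbcdccc'
  #18 SA[18]=22  'cbbbbcdccc'
  #19 SA[19]=15  'cbbdbdacbbbbcdccc'
  #20 SA[20]=30  'cc'
  #21 SA[21]=14  'ccbbdbdacbbbbcdccc'
  #22 SA[22]=29  'ccc'
  #23 SA[23]=13  'cccbbdbdacbbbbcdccc'
  #24 SA[24]=4  'cdadaaadacccbbdbdacbbbbcdccc'
  #25 SA[25]=27  'cdccc'
  #26 SA[26]=7  'daaadacccbbdbdacbbbbcdccc'
  #27 SA[27]=20  'dacbbbbcdccc'
  #28 SA[28]=11  'dacccbbdbdacbbbbcdccc'
  #29 SA[29]=5  'dadaaadacccbbdbdacbbbbcdccc'
  #30 SA[30]=18  'dbdacbbbbcdccc'
  #31 SA[31]=28  'dccc'

[8, 9, 1, 21, 12, 3, 6, 10, 2, 23, 24, 25, 16, 26, 19, 17, 31, 0, 22, 15, 30, 14, 29, 13, 4, 27, 7, 20, 11, 5, 18, 28]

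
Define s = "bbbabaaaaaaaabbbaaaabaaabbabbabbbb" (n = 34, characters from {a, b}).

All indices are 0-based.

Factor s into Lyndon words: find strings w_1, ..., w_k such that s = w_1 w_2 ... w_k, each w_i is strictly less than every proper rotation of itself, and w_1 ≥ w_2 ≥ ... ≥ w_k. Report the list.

["b", "b", "b", "ab", "aaaaaaaabbbaaaabaaabbabbabbbb"]

emit factor 1: 'b' (i=0, period=1)
emit factor 2: 'b' (i=1, period=1)
emit factor 3: 'b' (i=2, period=1)
emit factor 4: 'ab' (i=3, period=2)
emit factor 5: 'aaaaaaaabbbaaaabaaabbabbabbbb' (i=5, period=29)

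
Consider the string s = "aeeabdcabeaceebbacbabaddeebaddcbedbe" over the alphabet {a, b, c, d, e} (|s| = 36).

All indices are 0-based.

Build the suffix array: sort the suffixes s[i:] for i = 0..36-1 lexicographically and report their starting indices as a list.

rank→(start, suffix):
  0 → (19, 'abaddeebaddcbedbe')
  1 → (3, 'abdcabeaceebbacbabaddeebaddcbedbe')
  2 → (7, 'abeaceebbacbabaddeebaddcbedbe')
  3 → (16, 'acbabaddeebaddcbedbe')
  4 → (10, 'aceebbacbabaddeebaddcbedbe')
  5 → (27, 'addcbedbe')
  6 → (21, 'addeebaddcbedbe')
  7 → (0, 'aeeabdcabeaceebbacbabaddeebaddcbedbe')
  8 → (18, 'babaddeebaddcbedbe')
  9 → (15, 'bacbabaddeebaddcbedbe')
  10 → (26, 'baddcbedbe')
  11 → (20, 'baddeebaddcbedbe')
  12 → (14, 'bbacbabaddeebaddcbedbe')
  13 → (4, 'bdcabeaceebbacbabaddeebaddcbedbe')
  14 → (34, 'be')
  15 → (8, 'beaceebbacbabaddeebaddcbedbe')
  16 → (31, 'bedbe')
  17 → (6, 'cabeaceebbacbabaddeebaddcbedbe')
  18 → (17, 'cbabaddeebaddcbedbe')
  19 → (30, 'cbedbe')
  20 → (11, 'ceebbacbabaddeebaddcbedbe')
  21 → (33, 'dbe')
  22 → (5, 'dcabeaceebbacbabaddeebaddcbedbe')
  23 → (29, 'dcbedbe')
  24 → (28, 'ddcbedbe')
  25 → (22, 'ddeebaddcbedbe')
  26 → (23, 'deebaddcbedbe')
  27 → (35, 'e')
  28 → (2, 'eabdcabeaceebbacbabaddeebaddcbedbe')
  29 → (9, 'eaceebbacbabaddeebaddcbedbe')
  30 → (25, 'ebaddcbedbe')
  31 → (13, 'ebbacbabaddeebaddcbedbe')
  32 → (32, 'edbe')
  33 → (1, 'eeabdcabeaceebbacbabaddeebaddcbedbe')
  34 → (24, 'eebaddcbedbe')
  35 → (12, 'eebbacbabaddeebaddcbedbe')

[19, 3, 7, 16, 10, 27, 21, 0, 18, 15, 26, 20, 14, 4, 34, 8, 31, 6, 17, 30, 11, 33, 5, 29, 28, 22, 23, 35, 2, 9, 25, 13, 32, 1, 24, 12]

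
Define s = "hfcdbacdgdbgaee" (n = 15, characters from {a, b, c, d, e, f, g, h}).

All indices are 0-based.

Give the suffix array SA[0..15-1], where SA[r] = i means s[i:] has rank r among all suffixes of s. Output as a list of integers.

[5, 12, 4, 10, 2, 6, 3, 9, 7, 14, 13, 1, 11, 8, 0]

rank | idx | suffix
   0 |   5 | acdgdbgaee
   1 |  12 | aee
   2 |   4 | bacdgdbgaee
   3 |  10 | bgaee
   4 |   2 | cdbacdgdbgaee
   5 |   6 | cdgdbgaee
   6 |   3 | dbacdgdbgaee
   7 |   9 | dbgaee
   8 |   7 | dgdbgaee
   9 |  14 | e
  10 |  13 | ee
  11 |   1 | fcdbacdgdbgaee
  12 |  11 | gaee
  13 |   8 | gdbgaee
  14 |   0 | hfcdbacdgdbgaee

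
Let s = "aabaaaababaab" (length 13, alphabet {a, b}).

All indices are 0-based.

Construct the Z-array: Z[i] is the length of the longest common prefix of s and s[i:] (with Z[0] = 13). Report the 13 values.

[13, 1, 0, 2, 2, 4, 1, 0, 1, 0, 3, 1, 0]

Z[0]=13
i=1: outside box; Z[1]=1 extend→box=[1,2)
i=2: outside box; Z[2]=0
i=3: outside box; Z[3]=2 extend→box=[3,5)
i=4: min(r-i=1, Z[1]=1)=1; Z[4]=2 extend→box=[4,6)
i=5: min(r-i=1, Z[1]=1)=1; Z[5]=4 extend→box=[5,9)
i=6: min(r-i=3, Z[1]=1)=1; Z[6]=1
i=7: min(r-i=2, Z[2]=0)=0; Z[7]=0
i=8: min(r-i=1, Z[3]=2)=1; Z[8]=1
i=9: outside box; Z[9]=0
i=10: outside box; Z[10]=3 extend→box=[10,13)
i=11: min(r-i=2, Z[1]=1)=1; Z[11]=1
i=12: min(r-i=1, Z[2]=0)=0; Z[12]=0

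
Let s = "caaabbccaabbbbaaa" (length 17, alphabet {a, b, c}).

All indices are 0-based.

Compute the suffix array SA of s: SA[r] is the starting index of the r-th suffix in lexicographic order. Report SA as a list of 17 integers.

[16, 15, 14, 1, 8, 2, 9, 3, 13, 12, 11, 10, 4, 5, 0, 7, 6]

rank→(start, suffix):
  0 → (16, 'a')
  1 → (15, 'aa')
  2 → (14, 'aaa')
  3 → (1, 'aaabbccaabbbbaaa')
  4 → (8, 'aabbbbaaa')
  5 → (2, 'aabbccaabbbbaaa')
  6 → (9, 'abbbbaaa')
  7 → (3, 'abbccaabbbbaaa')
  8 → (13, 'baaa')
  9 → (12, 'bbaaa')
  10 → (11, 'bbbaaa')
  11 → (10, 'bbbbaaa')
  12 → (4, 'bbccaabbbbaaa')
  13 → (5, 'bccaabbbbaaa')
  14 → (0, 'caaabbccaabbbbaaa')
  15 → (7, 'caabbbbaaa')
  16 → (6, 'ccaabbbbaaa')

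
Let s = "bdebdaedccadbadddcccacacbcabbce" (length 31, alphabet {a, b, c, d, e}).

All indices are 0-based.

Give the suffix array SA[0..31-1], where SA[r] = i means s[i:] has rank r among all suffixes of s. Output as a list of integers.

sorted suffixes:
  #0 SA[0]=26  'abbce'
  #1 SA[1]=20  'acacbcabbce'
  #2 SA[2]=22  'acbcabbce'
  #3 SA[3]=10  'adbadddcccacacbcabbce'
  #4 SA[4]=13  'adddcccacacbcabbce'
  #5 SA[5]=5  'aedccadbadddcccacacbcabbce'
  #6 SA[6]=12  'badddcccacacbcabbce'
  #7 SA[7]=27  'bbce'
  #8 SA[8]=24  'bcabbce'
  #9 SA[9]=28  'bce'
  #10 SA[10]=3  'bdaedccadbadddcccacacbcabbce'
  #11 SA[11]=0  'bdebdaedccadbadddcccacacbcabbce'
  #12 SA[12]=25  'cabbce'
  #13 SA[13]=19  'cacacbcabbce'
  #14 SA[14]=21  'cacbcabbce'
  #15 SA[15]=9  'cadbadddcccacacbcabbce'
  #16 SA[16]=23  'cbcabbce'
  #17 SA[17]=18  'ccacacbcabbce'
  #18 SA[18]=8  'ccadbadddcccacacbcabbce'
  #19 SA[19]=17  'cccacacbcabbce'
  #20 SA[20]=29  'ce'
  #21 SA[21]=4  'daedccadbadddcccacacbcabbce'
  #22 SA[22]=11  'dbadddcccacacbcabbce'
  #23 SA[23]=7  'dccadbadddcccacacbcabbce'
  #24 SA[24]=16  'dcccacacbcabbce'
  #25 SA[25]=15  'ddcccacacbcabbce'
  #26 SA[26]=14  'dddcccacacbcabbce'
  #27 SA[27]=1  'debdaedccadbadddcccacacbcabbce'
  #28 SA[28]=30  'e'
  #29 SA[29]=2  'ebdaedccadbadddcccacacbcabbce'
  #30 SA[30]=6  'edccadbadddcccacacbcabbce'

[26, 20, 22, 10, 13, 5, 12, 27, 24, 28, 3, 0, 25, 19, 21, 9, 23, 18, 8, 17, 29, 4, 11, 7, 16, 15, 14, 1, 30, 2, 6]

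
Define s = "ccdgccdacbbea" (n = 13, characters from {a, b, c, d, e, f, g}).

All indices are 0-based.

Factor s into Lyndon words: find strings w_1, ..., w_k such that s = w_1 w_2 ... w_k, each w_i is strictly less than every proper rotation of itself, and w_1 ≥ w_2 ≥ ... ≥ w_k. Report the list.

emit factor 1: 'ccdg' (i=0, period=4)
emit factor 2: 'ccd' (i=4, period=3)
emit factor 3: 'acbbe' (i=7, period=5)
emit factor 4: 'a' (i=12, period=1)

["ccdg", "ccd", "acbbe", "a"]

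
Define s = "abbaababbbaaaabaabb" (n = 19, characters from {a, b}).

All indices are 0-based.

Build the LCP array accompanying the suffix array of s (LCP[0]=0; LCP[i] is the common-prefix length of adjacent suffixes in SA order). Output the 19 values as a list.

sorted suffixes:
  #0 SA[0]=10  'aaaabaabb'
  #1 SA[1]=11  'aaabaabb'
  #2 SA[2]=12  'aabaabb'
  #3 SA[3]=3  'aababbbaaaabaabb'
  #4 SA[4]=15  'aabb'
  #5 SA[5]=13  'abaabb'
  #6 SA[6]=4  'ababbbaaaabaabb'
  #7 SA[7]=16  'abb'
  #8 SA[8]=0  'abbaababbbaaaabaabb'
  #9 SA[9]=6  'abbbaaaabaabb'
  #10 SA[10]=18  'b'
  #11 SA[11]=9  'baaaabaabb'
  #12 SA[12]=2  'baababbbaaaabaabb'
  #13 SA[13]=14  'baabb'
  #14 SA[14]=5  'babbbaaaabaabb'
  #15 SA[15]=17  'bb'
  #16 SA[16]=8  'bbaaaabaabb'
  #17 SA[17]=1  'bbaababbbaaaabaabb'
  #18 SA[18]=7  'bbbaaaabaabb'

SA = [10, 11, 12, 3, 15, 13, 4, 16, 0, 6, 18, 9, 2, 14, 5, 17, 8, 1, 7]
[i] adj suffixes → lcp
  [1] 10/11 → 3 ('aaa')
  [2] 11/12 → 2 ('aa')
  [3] 12/3 → 4 ('aaba')
  [4] 3/15 → 3 ('aab')
  [5] 15/13 → 1 ('a')
  [6] 13/4 → 3 ('aba')
  [7] 4/16 → 2 ('ab')
  [8] 16/0 → 3 ('abb')
  [9] 0/6 → 3 ('abb')
  [10] 6/18 → 0 ('')
  [11] 18/9 → 1 ('b')
  [12] 9/2 → 3 ('baa')
  [13] 2/14 → 4 ('baab')
  [14] 14/5 → 2 ('ba')
  [15] 5/17 → 1 ('b')
  [16] 17/8 → 2 ('bb')
  [17] 8/1 → 4 ('bbaa')
  [18] 1/7 → 2 ('bb')

[0, 3, 2, 4, 3, 1, 3, 2, 3, 3, 0, 1, 3, 4, 2, 1, 2, 4, 2]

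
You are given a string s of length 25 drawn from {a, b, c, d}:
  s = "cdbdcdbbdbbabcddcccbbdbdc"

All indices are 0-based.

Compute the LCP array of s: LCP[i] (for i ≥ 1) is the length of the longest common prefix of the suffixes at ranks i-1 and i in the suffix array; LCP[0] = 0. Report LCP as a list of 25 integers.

[0, 0, 1, 2, 4, 1, 1, 3, 2, 3, 0, 1, 1, 2, 1, 3, 2, 0, 3, 2, 4, 1, 2, 2, 1]

sorted suffixes:
  #0 SA[0]=11  'abcddcccbbdbdc'
  #1 SA[1]=10  'babcddcccbbdbdc'
  #2 SA[2]=9  'bbabcddcccbbdbdc'
  #3 SA[3]=6  'bbdbbabcddcccbbdbdc'
  #4 SA[4]=19  'bbdbdc'
  #5 SA[5]=12  'bcddcccbbdbdc'
  #6 SA[6]=7  'bdbbabcddcccbbdbdc'
  #7 SA[7]=20  'bdbdc'
  #8 SA[8]=22  'bdc'
  #9 SA[9]=2  'bdcdbbdbbabcddcccbbdbdc'
  #10 SA[10]=24  'c'
  #11 SA[11]=18  'cbbdbdc'
  #12 SA[12]=17  'ccbbdbdc'
  #13 SA[13]=16  'cccbbdbdc'
  #14 SA[14]=4  'cdbbdbbabcddcccbbdbdc'
  #15 SA[15]=0  'cdbdcdbbdbbabcddcccbbdbdc'
  #16 SA[16]=13  'cddcccbbdbdc'
  #17 SA[17]=8  'dbbabcddcccbbdbdc'
  #18 SA[18]=5  'dbbdbbabcddcccbbdbdc'
  #19 SA[19]=21  'dbdc'
  #20 SA[20]=1  'dbdcdbbdbbabcddcccbbdbdc'
  #21 SA[21]=23  'dc'
  #22 SA[22]=15  'dcccbbdbdc'
  #23 SA[23]=3  'dcdbbdbbabcddcccbbdbdc'
  #24 SA[24]=14  'ddcccbbdbdc'

SA = [11, 10, 9, 6, 19, 12, 7, 20, 22, 2, 24, 18, 17, 16, 4, 0, 13, 8, 5, 21, 1, 23, 15, 3, 14]
rank  pair      lcp
   1  s[11:],s[10:]  0  ''
   2  s[10:],s[9:]  1  'b'
   3  s[9:],s[6:]  2  'bb'
   4  s[6:],s[19:]  4  'bbdb'
   5  s[19:],s[12:]  1  'b'
   6  s[12:],s[7:]  1  'b'
   7  s[7:],s[20:]  3  'bdb'
   8  s[20:],s[22:]  2  'bd'
   9  s[22:],s[2:]  3  'bdc'
  10  s[2:],s[24:]  0  ''
  11  s[24:],s[18:]  1  'c'
  12  s[18:],s[17:]  1  'c'
  13  s[17:],s[16:]  2  'cc'
  14  s[16:],s[4:]  1  'c'
  15  s[4:],s[0:]  3  'cdb'
  16  s[0:],s[13:]  2  'cd'
  17  s[13:],s[8:]  0  ''
  18  s[8:],s[5:]  3  'dbb'
  19  s[5:],s[21:]  2  'db'
  20  s[21:],s[1:]  4  'dbdc'
  21  s[1:],s[23:]  1  'd'
  22  s[23:],s[15:]  2  'dc'
  23  s[15:],s[3:]  2  'dc'
  24  s[3:],s[14:]  1  'd'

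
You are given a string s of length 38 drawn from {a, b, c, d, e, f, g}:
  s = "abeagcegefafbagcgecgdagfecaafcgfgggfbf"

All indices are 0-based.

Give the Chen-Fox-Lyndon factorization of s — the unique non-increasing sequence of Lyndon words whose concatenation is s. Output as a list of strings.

emit factor 1: 'abeagcegefafbagcgecgdagfec' (i=0, period=26)
emit factor 2: 'aafcgfgggfbf' (i=26, period=12)

["abeagcegefafbagcgecgdagfec", "aafcgfgggfbf"]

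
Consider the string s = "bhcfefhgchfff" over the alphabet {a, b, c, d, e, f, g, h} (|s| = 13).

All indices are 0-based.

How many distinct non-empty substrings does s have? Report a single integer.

83

rank | idx | suffix
   0 |   0 | bhcfefhgchfff
   1 |   2 | cfefhgchfff
   2 |   8 | chfff
   3 |   4 | efhgchfff
   4 |  12 | f
   5 |   3 | fefhgchfff
   6 |  11 | ff
   7 |  10 | fff
   8 |   5 | fhgchfff
   9 |   7 | gchfff
  10 |   1 | hcfefhgchfff
  11 |   9 | hfff
  12 |   6 | hgchfff

SA = [0, 2, 8, 4, 12, 3, 11, 10, 5, 7, 1, 9, 6]
[i] adj suffixes → lcp
  [1] 0/2 → 0 ('')
  [2] 2/8 → 1 ('c')
  [3] 8/4 → 0 ('')
  [4] 4/12 → 0 ('')
  [5] 12/3 → 1 ('f')
  [6] 3/11 → 1 ('f')
  [7] 11/10 → 2 ('ff')
  [8] 10/5 → 1 ('f')
  [9] 5/7 → 0 ('')
  [10] 7/1 → 0 ('')
  [11] 1/9 → 1 ('h')
  [12] 9/6 → 1 ('h')

n(n+1)/2 = 13·14/2 = 91
Σ LCP = 0 + 0 + 1 + 0 + 0 + 1 + 1 + 2 + 1 + 0 + 0 + 1 + 1 = 8
distinct = 91 − 8 = 83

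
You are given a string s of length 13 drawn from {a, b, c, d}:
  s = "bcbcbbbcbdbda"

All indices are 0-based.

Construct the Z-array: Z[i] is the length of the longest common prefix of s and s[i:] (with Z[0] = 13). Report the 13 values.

Z[0]=13
i=1: outside box; Z[1]=0
i=2: outside box; Z[2]=3 extend→box=[2,5)
i=3: min(r-i=2, Z[1]=0)=0; Z[3]=0
i=4: min(r-i=1, Z[2]=3)=1; Z[4]=1
i=5: outside box; Z[5]=1 extend→box=[5,6)
i=6: outside box; Z[6]=3 extend→box=[6,9)
i=7: min(r-i=2, Z[1]=0)=0; Z[7]=0
i=8: min(r-i=1, Z[2]=3)=1; Z[8]=1
i=9: outside box; Z[9]=0
i=10: outside box; Z[10]=1 extend→box=[10,11)
i=11: outside box; Z[11]=0
i=12: outside box; Z[12]=0

[13, 0, 3, 0, 1, 1, 3, 0, 1, 0, 1, 0, 0]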